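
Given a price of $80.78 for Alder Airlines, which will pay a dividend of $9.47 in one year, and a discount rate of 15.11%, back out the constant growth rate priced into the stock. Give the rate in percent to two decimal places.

From P₀ = D₁/(r − g), the implied growth is g = r − D₁/P₀.
g = 0.1511 − 9.47/80.78 = 0.1511 − 0.11723 = 0.03387

3.39%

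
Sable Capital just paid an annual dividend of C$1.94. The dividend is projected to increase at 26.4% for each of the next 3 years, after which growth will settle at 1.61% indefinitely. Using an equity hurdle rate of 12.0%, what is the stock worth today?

C$34.72

Two-stage DDM. Project D₁…D_3 at 0.264, terminal growth 0.0161, discount at r = 0.12.
D_1 = 2.4522
D_2 = 3.0995
D_3 = 3.9178
Terminal value at t=3: TV = D_4/(r−g) = 3.9809/(0.12−0.0161) = 38.3146
P₀ = 2.4522/(1+0.12)^1 + 3.0995/(1+0.12)^2 + 3.9178/(1+0.12)^3 + 38.3146/(1+0.12)^3 = 34.7205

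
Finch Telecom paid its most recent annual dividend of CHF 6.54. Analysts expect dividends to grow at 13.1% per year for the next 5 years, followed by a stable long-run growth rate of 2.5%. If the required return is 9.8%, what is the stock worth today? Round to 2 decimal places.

Two-stage DDM. Project D₁…D_5 at 0.131, terminal growth 0.025, discount at r = 0.098.
D_1 = 7.3967
D_2 = 8.3657
D_3 = 9.4616
D_4 = 10.7011
D_5 = 12.1029
Terminal value at t=5: TV = D_6/(r−g) = 12.4055/(0.098−0.025) = 169.9385
P₀ = 7.3967/(1+0.098)^1 + 8.3657/(1+0.098)^2 + 9.4616/(1+0.098)^3 + 10.7011/(1+0.098)^4 + 12.1029/(1+0.098)^5 + 169.9385/(1+0.098)^5 = 142.2522

CHF 142.25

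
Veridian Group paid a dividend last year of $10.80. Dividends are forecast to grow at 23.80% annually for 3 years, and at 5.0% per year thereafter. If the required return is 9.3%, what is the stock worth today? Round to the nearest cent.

$425.00

Two-stage DDM. Project D₁…D_3 at 0.238, terminal growth 0.05, discount at r = 0.093.
D_1 = 13.3704
D_2 = 16.5526
D_3 = 20.4921
Terminal value at t=3: TV = D_4/(r−g) = 21.5167/(0.093−0.05) = 500.3876
P₀ = 13.3704/(1+0.093)^1 + 16.5526/(1+0.093)^2 + 20.4921/(1+0.093)^3 + 500.3876/(1+0.093)^3 = 425.0002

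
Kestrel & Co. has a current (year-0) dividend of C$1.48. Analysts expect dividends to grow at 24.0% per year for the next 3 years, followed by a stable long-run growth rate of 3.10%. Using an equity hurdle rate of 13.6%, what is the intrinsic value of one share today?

C$24.20

Two-stage DDM. Project D₁…D_3 at 0.24, terminal growth 0.031, discount at r = 0.136.
D_1 = 1.8352
D_2 = 2.2756
D_3 = 2.8218
Terminal value at t=3: TV = D_4/(r−g) = 2.9093/(0.136−0.031) = 27.7074
P₀ = 1.8352/(1+0.136)^1 + 2.2756/(1+0.136)^2 + 2.8218/(1+0.136)^3 + 27.7074/(1+0.136)^3 = 24.2037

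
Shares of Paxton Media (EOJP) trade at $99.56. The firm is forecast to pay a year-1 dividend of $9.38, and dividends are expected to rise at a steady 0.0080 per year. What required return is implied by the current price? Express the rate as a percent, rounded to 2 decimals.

10.22%

Rearranging the constant-growth DDM: r = D₁/P₀ + g.
r = 9.3800 / 99.56 + 0.008 = 0.09421 + 0.008 = 0.10221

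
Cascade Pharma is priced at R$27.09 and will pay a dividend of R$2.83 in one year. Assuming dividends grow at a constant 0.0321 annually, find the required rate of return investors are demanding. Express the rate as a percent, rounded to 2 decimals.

Rearranging the constant-growth DDM: r = D₁/P₀ + g.
r = 2.8300 / 27.09 + 0.0321 = 0.10447 + 0.0321 = 0.13657

13.66%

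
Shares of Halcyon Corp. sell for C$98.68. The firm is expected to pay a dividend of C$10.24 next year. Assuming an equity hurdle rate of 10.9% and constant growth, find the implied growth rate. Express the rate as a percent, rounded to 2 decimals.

From P₀ = D₁/(r − g), the implied growth is g = r − D₁/P₀.
g = 0.109 − 10.24/98.68 = 0.109 − 0.10377 = 0.00523

0.52%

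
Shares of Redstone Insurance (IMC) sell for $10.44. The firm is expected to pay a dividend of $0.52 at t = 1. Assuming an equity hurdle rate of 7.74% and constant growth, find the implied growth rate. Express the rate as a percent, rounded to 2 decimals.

2.76%

From P₀ = D₁/(r − g), the implied growth is g = r − D₁/P₀.
g = 0.0774 − 0.52/10.44 = 0.0774 − 0.04981 = 0.02759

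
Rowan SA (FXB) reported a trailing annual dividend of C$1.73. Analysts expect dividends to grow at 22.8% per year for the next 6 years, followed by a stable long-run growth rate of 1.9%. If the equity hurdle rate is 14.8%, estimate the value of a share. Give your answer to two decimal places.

C$33.70

Two-stage DDM. Project D₁…D_6 at 0.228, terminal growth 0.019, discount at r = 0.148.
D_1 = 2.1244
D_2 = 2.6088
D_3 = 3.2036
D_4 = 3.9340
D_5 = 4.8310
D_6 = 5.9325
Terminal value at t=6: TV = D_7/(r−g) = 6.0452/(0.148−0.019) = 46.8620
P₀ = 2.1244/(1+0.148)^1 + 2.6088/(1+0.148)^2 + 3.2036/(1+0.148)^3 + 3.9340/(1+0.148)^4 + 4.8310/(1+0.148)^5 + 5.9325/(1+0.148)^6 + 46.8620/(1+0.148)^6 = 33.6996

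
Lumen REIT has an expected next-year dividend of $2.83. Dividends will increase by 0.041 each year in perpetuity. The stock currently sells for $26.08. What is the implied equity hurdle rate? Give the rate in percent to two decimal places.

14.95%

Rearranging the constant-growth DDM: r = D₁/P₀ + g.
r = 2.8300 / 26.08 + 0.041 = 0.10851 + 0.041 = 0.14951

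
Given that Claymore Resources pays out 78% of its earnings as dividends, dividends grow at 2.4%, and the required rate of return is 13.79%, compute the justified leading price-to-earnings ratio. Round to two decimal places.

6.85

Justified leading P/E = b/(r−g) = 0.78/(0.1379−0.024) = 6.8481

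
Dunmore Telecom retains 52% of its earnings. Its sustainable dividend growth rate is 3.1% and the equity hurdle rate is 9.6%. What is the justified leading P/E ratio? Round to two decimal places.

Payout ratio b = 1 − 0.52 = 0.48.
Justified leading P/E = b/(r−g) = 0.48/(0.096−0.031) = 7.3846

7.38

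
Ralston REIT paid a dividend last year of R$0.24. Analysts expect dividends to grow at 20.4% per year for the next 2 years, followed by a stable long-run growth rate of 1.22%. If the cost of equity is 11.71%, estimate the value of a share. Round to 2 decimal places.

R$3.23

Two-stage DDM. Project D₁…D_2 at 0.204, terminal growth 0.0122, discount at r = 0.1171.
D_1 = 0.2890
D_2 = 0.3479
Terminal value at t=2: TV = D_3/(r−g) = 0.3522/(0.1171−0.0122) = 3.3570
P₀ = 0.2890/(1+0.1171)^1 + 0.3479/(1+0.1171)^2 + 3.3570/(1+0.1171)^2 = 3.2276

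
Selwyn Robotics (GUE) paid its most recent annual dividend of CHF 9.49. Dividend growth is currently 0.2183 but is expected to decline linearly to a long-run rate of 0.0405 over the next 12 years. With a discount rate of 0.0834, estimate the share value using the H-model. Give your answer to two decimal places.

CHF 466.16

H-model: P₀ = D₀[(1+g_L) + H(g_S−g_L)]/(r−g_L), with H = 12/2 = 6.
P₀ = 9.49 × [(1+0.0405) + 6×(0.2183−0.0405)] / (0.0834−0.0405)
   = 9.49 × 2.1073 / 0.0429 = 466.1603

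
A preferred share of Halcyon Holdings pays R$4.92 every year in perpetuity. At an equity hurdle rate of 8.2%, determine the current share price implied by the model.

Zero-growth DDM (perpetuity): P₀ = D/r = 4.92 / 0.082 = 60.0000

R$60.00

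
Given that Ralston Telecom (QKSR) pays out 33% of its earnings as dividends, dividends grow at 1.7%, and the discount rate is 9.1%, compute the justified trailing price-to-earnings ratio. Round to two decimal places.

4.54

Justified trailing P/E = b(1+g)/(r−g) = 0.33×(1+0.017)/(0.091−0.017) = 4.5353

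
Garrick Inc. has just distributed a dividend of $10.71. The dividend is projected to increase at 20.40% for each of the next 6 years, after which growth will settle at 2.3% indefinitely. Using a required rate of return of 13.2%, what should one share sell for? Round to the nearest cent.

Two-stage DDM. Project D₁…D_6 at 0.204, terminal growth 0.023, discount at r = 0.132.
D_1 = 12.8948
D_2 = 15.5254
D_3 = 18.6926
D_4 = 22.5058
D_5 = 27.0970
D_6 = 32.6248
Terminal value at t=6: TV = D_7/(r−g) = 33.3752/(0.132−0.023) = 306.1946
P₀ = 12.8948/(1+0.132)^1 + 15.5254/(1+0.132)^2 + 18.6926/(1+0.132)^3 + 22.5058/(1+0.132)^4 + 27.0970/(1+0.132)^5 + 32.6248/(1+0.132)^6 + 306.1946/(1+0.132)^6 = 225.7007

$225.70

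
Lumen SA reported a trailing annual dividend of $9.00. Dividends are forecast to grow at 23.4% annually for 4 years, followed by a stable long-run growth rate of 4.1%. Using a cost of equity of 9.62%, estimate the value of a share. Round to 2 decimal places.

Two-stage DDM. Project D₁…D_4 at 0.234, terminal growth 0.041, discount at r = 0.0962.
D_1 = 11.1060
D_2 = 13.7048
D_3 = 16.9117
D_4 = 20.8691
Terminal value at t=4: TV = D_5/(r−g) = 21.7247/(0.0962−0.041) = 393.5635
P₀ = 11.1060/(1+0.0962)^1 + 13.7048/(1+0.0962)^2 + 16.9117/(1+0.0962)^3 + 20.8691/(1+0.0962)^4 + 393.5635/(1+0.0962)^4 = 321.3834

$321.38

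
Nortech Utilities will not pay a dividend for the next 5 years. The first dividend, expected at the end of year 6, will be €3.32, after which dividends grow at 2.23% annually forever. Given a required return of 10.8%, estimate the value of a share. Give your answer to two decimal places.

Deferred-dividend DDM. At t=5 the remaining stream is a growing perpetuity with first payment D_6 = 3.32.
V_5 = D_6/(r−g) = 3.32/(0.108−0.0223) = 38.7398
P₀ = V_5/(1+r)^5 = 38.7398/(1+0.108)^5 = 23.1984

€23.20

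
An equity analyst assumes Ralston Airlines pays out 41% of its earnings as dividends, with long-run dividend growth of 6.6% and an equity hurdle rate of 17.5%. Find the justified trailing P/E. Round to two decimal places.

4.01

Justified trailing P/E = b(1+g)/(r−g) = 0.41×(1+0.066)/(0.175−0.066) = 4.0097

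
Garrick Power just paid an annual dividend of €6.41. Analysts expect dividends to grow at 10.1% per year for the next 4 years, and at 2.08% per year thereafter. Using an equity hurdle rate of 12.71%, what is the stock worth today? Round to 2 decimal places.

€80.24

Two-stage DDM. Project D₁…D_4 at 0.101, terminal growth 0.0208, discount at r = 0.1271.
D_1 = 7.0574
D_2 = 7.7702
D_3 = 8.5550
D_4 = 9.4191
Terminal value at t=4: TV = D_5/(r−g) = 9.6150/(0.1271−0.0208) = 90.4513
P₀ = 7.0574/(1+0.1271)^1 + 7.7702/(1+0.1271)^2 + 8.5550/(1+0.1271)^3 + 9.4191/(1+0.1271)^4 + 90.4513/(1+0.1271)^4 = 80.2382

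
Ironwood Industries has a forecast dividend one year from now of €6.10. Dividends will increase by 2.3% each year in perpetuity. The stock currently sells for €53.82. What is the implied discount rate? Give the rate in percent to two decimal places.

Rearranging the constant-growth DDM: r = D₁/P₀ + g.
r = 6.1000 / 53.82 + 0.023 = 0.11334 + 0.023 = 0.13634

13.63%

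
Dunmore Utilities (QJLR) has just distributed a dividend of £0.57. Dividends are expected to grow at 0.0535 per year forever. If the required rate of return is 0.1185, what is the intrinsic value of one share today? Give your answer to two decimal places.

Gordon growth model: P₀ = D₁/(r − g). D₁ = 0.57 × (1 + 0.0535) = 0.6005.
P₀ = 0.6005 / (0.1185 − 0.0535) = 0.6005 / 0.065 = 9.2384

£9.24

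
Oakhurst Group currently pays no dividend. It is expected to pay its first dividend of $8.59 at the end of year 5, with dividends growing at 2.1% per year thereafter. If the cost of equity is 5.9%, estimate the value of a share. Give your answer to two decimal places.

Deferred-dividend DDM. At t=4 the remaining stream is a growing perpetuity with first payment D_5 = 8.59.
V_4 = D_5/(r−g) = 8.59/(0.059−0.021) = 226.0526
P₀ = V_4/(1+r)^4 = 226.0526/(1+0.059)^4 = 179.7321

$179.73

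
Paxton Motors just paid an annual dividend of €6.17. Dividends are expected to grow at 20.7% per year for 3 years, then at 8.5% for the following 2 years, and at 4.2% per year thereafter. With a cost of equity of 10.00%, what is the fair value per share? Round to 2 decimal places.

Three-stage DDM. Project D₁…D_5; terminal Gordon value at t=5 with g = 0.042; discount at r = 0.1.
D_1 = 7.4472
D_2 = 8.9888
D_3 = 10.8494
D_4 = 11.7716
D_5 = 12.7722
TV_5 = 13.3087/(0.1−0.042) = 229.4596
P₀ = Σ Dₜ/(1+r)ᵗ + TV_5/(1+r)^5 = 180.7973

€180.80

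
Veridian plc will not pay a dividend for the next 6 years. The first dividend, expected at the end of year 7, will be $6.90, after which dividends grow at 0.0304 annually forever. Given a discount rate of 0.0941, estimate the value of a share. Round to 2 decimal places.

$63.15

Deferred-dividend DDM. At t=6 the remaining stream is a growing perpetuity with first payment D_7 = 6.90.
V_6 = D_7/(r−g) = 6.90/(0.0941−0.0304) = 108.3203
P₀ = V_6/(1+r)^6 = 108.3203/(1+0.0941)^6 = 63.1492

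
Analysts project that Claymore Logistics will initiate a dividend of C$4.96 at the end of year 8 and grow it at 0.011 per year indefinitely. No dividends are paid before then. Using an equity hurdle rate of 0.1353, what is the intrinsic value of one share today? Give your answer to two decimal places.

C$16.41

Deferred-dividend DDM. At t=7 the remaining stream is a growing perpetuity with first payment D_8 = 4.96.
V_7 = D_8/(r−g) = 4.96/(0.1353−0.011) = 39.9035
P₀ = V_7/(1+r)^7 = 39.9035/(1+0.1353)^7 = 16.4148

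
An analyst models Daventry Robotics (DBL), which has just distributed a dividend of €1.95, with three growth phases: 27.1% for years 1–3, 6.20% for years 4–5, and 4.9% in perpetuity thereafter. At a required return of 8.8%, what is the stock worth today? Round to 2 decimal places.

Three-stage DDM. Project D₁…D_5; terminal Gordon value at t=5 with g = 0.049; discount at r = 0.088.
D_1 = 2.4784
D_2 = 3.1501
D_3 = 4.0038
D_4 = 4.2520
D_5 = 4.5157
TV_5 = 4.7369/(0.088−0.049) = 121.4594
P₀ = Σ Dₜ/(1+r)ᵗ + TV_5/(1+r)^5 = 93.7128

€93.71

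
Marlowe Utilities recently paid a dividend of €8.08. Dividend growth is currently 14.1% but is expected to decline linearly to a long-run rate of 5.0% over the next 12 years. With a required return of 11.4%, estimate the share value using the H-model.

H-model: P₀ = D₀[(1+g_L) + H(g_S−g_L)]/(r−g_L), with H = 12/2 = 6.
P₀ = 8.08 × [(1+0.05) + 6×(0.141−0.05)] / (0.114−0.05)
   = 8.08 × 1.5960 / 0.064 = 201.4950

€201.50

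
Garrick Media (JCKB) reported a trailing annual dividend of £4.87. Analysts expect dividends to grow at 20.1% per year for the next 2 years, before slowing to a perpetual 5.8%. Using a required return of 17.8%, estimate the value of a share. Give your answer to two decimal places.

£54.66

Two-stage DDM. Project D₁…D_2 at 0.201, terminal growth 0.058, discount at r = 0.178.
D_1 = 5.8489
D_2 = 7.0245
Terminal value at t=2: TV = D_3/(r−g) = 7.4319/(0.178−0.058) = 61.9326
P₀ = 5.8489/(1+0.178)^1 + 7.0245/(1+0.178)^2 + 61.9326/(1+0.178)^2 = 54.6573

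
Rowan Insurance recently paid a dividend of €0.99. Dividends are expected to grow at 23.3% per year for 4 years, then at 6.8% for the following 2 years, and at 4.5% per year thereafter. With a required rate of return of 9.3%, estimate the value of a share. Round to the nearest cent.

Three-stage DDM. Project D₁…D_6; terminal Gordon value at t=6 with g = 0.045; discount at r = 0.093.
D_1 = 1.2207
D_2 = 1.5051
D_3 = 1.8558
D_4 = 2.2882
D_5 = 2.4438
D_6 = 2.6099
TV_6 = 2.7274/(0.093−0.045) = 56.8205
P₀ = Σ Dₜ/(1+r)ᵗ + TV_6/(1+r)^6 = 41.8246

€41.82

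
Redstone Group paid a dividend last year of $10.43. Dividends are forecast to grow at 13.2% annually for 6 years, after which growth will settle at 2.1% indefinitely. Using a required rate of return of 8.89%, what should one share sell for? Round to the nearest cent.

Two-stage DDM. Project D₁…D_6 at 0.132, terminal growth 0.021, discount at r = 0.0889.
D_1 = 11.8068
D_2 = 13.3653
D_3 = 15.1295
D_4 = 17.1266
D_5 = 19.3873
D_6 = 21.9464
Terminal value at t=6: TV = D_7/(r−g) = 22.4073/(0.0889−0.021) = 330.0037
P₀ = 11.8068/(1+0.0889)^1 + 13.3653/(1+0.0889)^2 + 15.1295/(1+0.0889)^3 + 17.1266/(1+0.0889)^4 + 19.3873/(1+0.0889)^5 + 21.9464/(1+0.0889)^6 + 330.0037/(1+0.0889)^6 = 269.8107

$269.81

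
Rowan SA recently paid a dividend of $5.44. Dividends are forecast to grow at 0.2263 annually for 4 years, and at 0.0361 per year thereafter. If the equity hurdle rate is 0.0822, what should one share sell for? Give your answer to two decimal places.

$231.62

Two-stage DDM. Project D₁…D_4 at 0.2263, terminal growth 0.0361, discount at r = 0.0822.
D_1 = 6.6711
D_2 = 8.1807
D_3 = 10.0320
D_4 = 12.3023
Terminal value at t=4: TV = D_5/(r−g) = 12.7464/(0.0822−0.0361) = 276.4945
P₀ = 6.6711/(1+0.0822)^1 + 8.1807/(1+0.0822)^2 + 10.0320/(1+0.0822)^3 + 12.3023/(1+0.0822)^4 + 276.4945/(1+0.0822)^4 = 231.6182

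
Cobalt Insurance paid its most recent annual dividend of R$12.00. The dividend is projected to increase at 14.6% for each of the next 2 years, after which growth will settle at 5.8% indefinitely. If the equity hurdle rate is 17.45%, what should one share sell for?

Two-stage DDM. Project D₁…D_2 at 0.146, terminal growth 0.058, discount at r = 0.1745.
D_1 = 13.7520
D_2 = 15.7598
Terminal value at t=2: TV = D_3/(r−g) = 16.6739/(0.1745−0.058) = 143.1233
P₀ = 13.7520/(1+0.1745)^1 + 15.7598/(1+0.1745)^2 + 143.1233/(1+0.1745)^2 = 126.8873

R$126.89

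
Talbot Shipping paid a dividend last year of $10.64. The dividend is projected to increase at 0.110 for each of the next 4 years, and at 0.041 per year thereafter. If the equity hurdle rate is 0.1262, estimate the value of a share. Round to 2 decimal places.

Two-stage DDM. Project D₁…D_4 at 0.11, terminal growth 0.041, discount at r = 0.1262.
D_1 = 11.8104
D_2 = 13.1095
D_3 = 14.5516
D_4 = 16.1523
Terminal value at t=4: TV = D_5/(r−g) = 16.8145/(0.1262−0.041) = 197.3534
P₀ = 11.8104/(1+0.1262)^1 + 13.1095/(1+0.1262)^2 + 14.5516/(1+0.1262)^3 + 16.1523/(1+0.1262)^4 + 197.3534/(1+0.1262)^4 = 163.7338

$163.73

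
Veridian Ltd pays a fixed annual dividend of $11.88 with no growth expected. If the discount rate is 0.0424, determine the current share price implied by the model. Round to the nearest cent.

Zero-growth DDM (perpetuity): P₀ = D/r = 11.88 / 0.0424 = 280.1887

$280.19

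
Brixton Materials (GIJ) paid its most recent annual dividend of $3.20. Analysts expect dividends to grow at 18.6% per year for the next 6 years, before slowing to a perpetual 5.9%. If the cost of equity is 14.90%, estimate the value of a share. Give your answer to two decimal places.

Two-stage DDM. Project D₁…D_6 at 0.186, terminal growth 0.059, discount at r = 0.149.
D_1 = 3.7952
D_2 = 4.5011
D_3 = 5.3383
D_4 = 6.3312
D_5 = 7.5088
D_6 = 8.9055
Terminal value at t=6: TV = D_7/(r−g) = 9.4309/(0.149−0.059) = 104.7880
P₀ = 3.7952/(1+0.149)^1 + 4.5011/(1+0.149)^2 + 5.3383/(1+0.149)^3 + 6.3312/(1+0.149)^4 + 7.5088/(1+0.149)^5 + 8.9055/(1+0.149)^6 + 104.7880/(1+0.149)^6 = 67.0238

$67.02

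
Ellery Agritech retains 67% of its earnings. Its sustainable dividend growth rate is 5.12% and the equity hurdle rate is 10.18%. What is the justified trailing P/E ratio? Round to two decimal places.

Payout ratio b = 1 − 0.67 = 0.33.
Justified trailing P/E = b(1+g)/(r−g) = 0.33×(1+0.0512)/(0.1018−0.0512) = 6.8557

6.86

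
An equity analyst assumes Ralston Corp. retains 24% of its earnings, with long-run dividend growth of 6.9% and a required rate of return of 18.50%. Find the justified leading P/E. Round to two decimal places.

6.55

Payout ratio b = 1 − 0.24 = 0.76.
Justified leading P/E = b/(r−g) = 0.76/(0.185−0.069) = 6.5517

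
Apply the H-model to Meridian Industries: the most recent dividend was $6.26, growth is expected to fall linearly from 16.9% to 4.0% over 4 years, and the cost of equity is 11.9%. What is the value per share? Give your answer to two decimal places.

$102.85

H-model: P₀ = D₀[(1+g_L) + H(g_S−g_L)]/(r−g_L), with H = 4/2 = 2.
P₀ = 6.26 × [(1+0.04) + 2×(0.169−0.04)] / (0.119−0.04)
   = 6.26 × 1.2980 / 0.079 = 102.8542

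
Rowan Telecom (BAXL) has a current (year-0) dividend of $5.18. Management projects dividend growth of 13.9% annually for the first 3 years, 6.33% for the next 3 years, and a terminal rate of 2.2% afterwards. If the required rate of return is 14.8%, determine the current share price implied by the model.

Three-stage DDM. Project D₁…D_6; terminal Gordon value at t=6 with g = 0.022; discount at r = 0.148.
D_1 = 5.9000
D_2 = 6.7201
D_3 = 7.6542
D_4 = 8.1387
D_5 = 8.6539
D_6 = 9.2017
TV_6 = 9.4041/(0.148−0.022) = 74.6361
P₀ = Σ Dₜ/(1+r)ᵗ + TV_6/(1+r)^6 = 60.9495

$60.95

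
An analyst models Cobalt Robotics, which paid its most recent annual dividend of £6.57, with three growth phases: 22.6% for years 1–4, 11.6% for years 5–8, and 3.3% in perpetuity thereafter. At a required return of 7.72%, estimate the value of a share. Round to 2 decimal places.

Three-stage DDM. Project D₁…D_8; terminal Gordon value at t=8 with g = 0.033; discount at r = 0.0772.
D_1 = 8.0548
D_2 = 9.8752
D_3 = 12.1070
D_4 = 14.8432
D_5 = 16.5650
D_6 = 18.4865
D_7 = 20.6310
D_8 = 23.0242
TV_8 = 23.7840/(0.0772−0.033) = 538.0989
P₀ = Σ Dₜ/(1+r)ᵗ + TV_8/(1+r)^8 = 381.7296

£381.73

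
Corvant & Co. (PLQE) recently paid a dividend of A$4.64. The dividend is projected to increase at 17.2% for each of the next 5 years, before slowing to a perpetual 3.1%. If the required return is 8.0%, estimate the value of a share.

A$176.77

Two-stage DDM. Project D₁…D_5 at 0.172, terminal growth 0.031, discount at r = 0.08.
D_1 = 5.4381
D_2 = 6.3734
D_3 = 7.4697
D_4 = 8.7544
D_5 = 10.2602
Terminal value at t=5: TV = D_6/(r−g) = 10.5783/(0.08−0.031) = 215.8831
P₀ = 5.4381/(1+0.08)^1 + 6.3734/(1+0.08)^2 + 7.4697/(1+0.08)^3 + 8.7544/(1+0.08)^4 + 10.2602/(1+0.08)^5 + 215.8831/(1+0.08)^5 = 176.7732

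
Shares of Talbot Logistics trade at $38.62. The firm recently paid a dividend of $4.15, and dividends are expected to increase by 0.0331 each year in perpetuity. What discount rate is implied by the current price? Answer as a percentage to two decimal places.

Rearranging the constant-growth DDM: r = D₁/P₀ + g.
D₁ = 4.15 × (1 + 0.0331) = 4.2874.
r = 4.2874 / 38.62 + 0.0331 = 0.11101 + 0.0331 = 0.14411

14.41%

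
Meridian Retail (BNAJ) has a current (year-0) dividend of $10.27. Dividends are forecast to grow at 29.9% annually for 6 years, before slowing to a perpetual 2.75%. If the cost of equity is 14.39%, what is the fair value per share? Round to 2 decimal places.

Two-stage DDM. Project D₁…D_6 at 0.299, terminal growth 0.0275, discount at r = 0.1439.
D_1 = 13.3407
D_2 = 17.3296
D_3 = 22.5112
D_4 = 29.2420
D_5 = 37.9854
D_6 = 49.3430
Terminal value at t=6: TV = D_7/(r−g) = 50.6999/(0.1439−0.0275) = 435.5662
P₀ = 13.3407/(1+0.1439)^1 + 17.3296/(1+0.1439)^2 + 22.5112/(1+0.1439)^3 + 29.2420/(1+0.1439)^4 + 37.9854/(1+0.1439)^5 + 49.3430/(1+0.1439)^6 + 435.5662/(1+0.1439)^6 = 292.8562

$292.86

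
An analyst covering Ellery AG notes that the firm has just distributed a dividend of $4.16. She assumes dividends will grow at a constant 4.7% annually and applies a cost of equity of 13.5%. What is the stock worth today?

Gordon growth model: P₀ = D₁/(r − g). D₁ = 4.16 × (1 + 0.047) = 4.3555.
P₀ = 4.3555 / (0.135 − 0.047) = 4.3555 / 0.088 = 49.4945

$49.49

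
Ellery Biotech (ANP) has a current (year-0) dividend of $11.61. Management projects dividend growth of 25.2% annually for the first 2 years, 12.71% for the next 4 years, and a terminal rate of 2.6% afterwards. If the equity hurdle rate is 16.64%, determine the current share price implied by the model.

$160.22

Three-stage DDM. Project D₁…D_6; terminal Gordon value at t=6 with g = 0.026; discount at r = 0.1664.
D_1 = 14.5357
D_2 = 18.1987
D_3 = 20.5118
D_4 = 23.1188
D_5 = 26.0572
D_6 = 29.3691
TV_6 = 30.1327/(0.1664−0.026) = 214.6204
P₀ = Σ Dₜ/(1+r)ᵗ + TV_6/(1+r)^6 = 160.2160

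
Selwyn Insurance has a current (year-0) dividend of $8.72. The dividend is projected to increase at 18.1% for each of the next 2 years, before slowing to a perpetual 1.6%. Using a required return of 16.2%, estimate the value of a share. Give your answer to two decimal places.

$80.55

Two-stage DDM. Project D₁…D_2 at 0.181, terminal growth 0.016, discount at r = 0.162.
D_1 = 10.2983
D_2 = 12.1623
Terminal value at t=2: TV = D_3/(r−g) = 12.3569/(0.162−0.016) = 84.6364
P₀ = 10.2983/(1+0.162)^1 + 12.1623/(1+0.162)^2 + 84.6364/(1+0.162)^2 = 80.5524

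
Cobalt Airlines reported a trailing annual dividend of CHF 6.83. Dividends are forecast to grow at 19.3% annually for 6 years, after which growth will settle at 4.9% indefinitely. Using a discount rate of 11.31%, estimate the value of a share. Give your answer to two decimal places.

Two-stage DDM. Project D₁…D_6 at 0.193, terminal growth 0.049, discount at r = 0.1131.
D_1 = 8.1482
D_2 = 9.7208
D_3 = 11.5969
D_4 = 13.8351
D_5 = 16.5053
D_6 = 19.6908
Terminal value at t=6: TV = D_7/(r−g) = 20.6556/(0.1131−0.049) = 322.2410
P₀ = 8.1482/(1+0.1131)^1 + 9.7208/(1+0.1131)^2 + 11.5969/(1+0.1131)^3 + 13.8351/(1+0.1131)^4 + 16.5053/(1+0.1131)^5 + 19.6908/(1+0.1131)^6 + 322.2410/(1+0.1131)^6 = 222.0240

CHF 222.02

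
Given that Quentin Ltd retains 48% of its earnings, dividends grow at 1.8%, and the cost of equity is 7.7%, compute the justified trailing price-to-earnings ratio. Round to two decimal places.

Payout ratio b = 1 − 0.48 = 0.52.
Justified trailing P/E = b(1+g)/(r−g) = 0.52×(1+0.018)/(0.077−0.018) = 8.9722

8.97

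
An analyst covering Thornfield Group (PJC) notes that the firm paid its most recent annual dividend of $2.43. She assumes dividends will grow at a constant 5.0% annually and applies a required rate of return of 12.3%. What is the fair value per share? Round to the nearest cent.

Gordon growth model: P₀ = D₁/(r − g). D₁ = 2.43 × (1 + 0.05) = 2.5515.
P₀ = 2.5515 / (0.123 − 0.05) = 2.5515 / 0.073 = 34.9521

$34.95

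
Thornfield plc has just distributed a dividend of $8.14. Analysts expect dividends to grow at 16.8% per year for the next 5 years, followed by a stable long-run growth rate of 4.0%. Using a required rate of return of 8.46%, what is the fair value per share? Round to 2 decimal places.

Two-stage DDM. Project D₁…D_5 at 0.168, terminal growth 0.04, discount at r = 0.0846.
D_1 = 9.5075
D_2 = 11.1048
D_3 = 12.9704
D_4 = 15.1494
D_5 = 17.6945
Terminal value at t=5: TV = D_6/(r−g) = 18.4023/(0.0846−0.04) = 412.6075
P₀ = 9.5075/(1+0.0846)^1 + 11.1048/(1+0.0846)^2 + 12.9704/(1+0.0846)^3 + 15.1494/(1+0.0846)^4 + 17.6945/(1+0.0846)^5 + 412.6075/(1+0.0846)^5 = 326.0178

$326.02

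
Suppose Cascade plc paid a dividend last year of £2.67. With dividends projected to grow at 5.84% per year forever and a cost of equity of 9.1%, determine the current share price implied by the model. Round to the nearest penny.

Gordon growth model: P₀ = D₁/(r − g). D₁ = 2.67 × (1 + 0.0584) = 2.8259.
P₀ = 2.8259 / (0.091 − 0.0584) = 2.8259 / 0.0326 = 86.6849

£86.68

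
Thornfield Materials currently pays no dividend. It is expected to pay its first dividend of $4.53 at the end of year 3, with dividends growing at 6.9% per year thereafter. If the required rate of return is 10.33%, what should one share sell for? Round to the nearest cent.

$108.50

Deferred-dividend DDM. At t=2 the remaining stream is a growing perpetuity with first payment D_3 = 4.53.
V_2 = D_3/(r−g) = 4.53/(0.1033−0.069) = 132.0700
P₀ = V_2/(1+r)^2 = 132.0700/(1+0.1033)^2 = 108.4968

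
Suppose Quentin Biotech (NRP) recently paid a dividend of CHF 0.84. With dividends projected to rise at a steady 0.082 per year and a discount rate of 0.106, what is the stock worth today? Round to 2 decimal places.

Gordon growth model: P₀ = D₁/(r − g). D₁ = 0.84 × (1 + 0.082) = 0.9089.
P₀ = 0.9089 / (0.106 − 0.082) = 0.9089 / 0.024 = 37.8700

CHF 37.87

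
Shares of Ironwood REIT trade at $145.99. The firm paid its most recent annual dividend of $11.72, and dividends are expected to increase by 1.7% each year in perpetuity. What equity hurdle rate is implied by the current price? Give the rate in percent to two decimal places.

Rearranging the constant-growth DDM: r = D₁/P₀ + g.
D₁ = 11.72 × (1 + 0.017) = 11.9192.
r = 11.9192 / 145.99 + 0.017 = 0.08164 + 0.017 = 0.09864

9.86%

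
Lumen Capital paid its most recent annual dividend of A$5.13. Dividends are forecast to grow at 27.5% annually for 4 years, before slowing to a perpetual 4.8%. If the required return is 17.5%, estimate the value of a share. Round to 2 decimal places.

A$83.96

Two-stage DDM. Project D₁…D_4 at 0.275, terminal growth 0.048, discount at r = 0.175.
D_1 = 6.5407
D_2 = 8.3395
D_3 = 10.6328
D_4 = 13.5568
Terminal value at t=4: TV = D_5/(r−g) = 14.2076/(0.175−0.048) = 111.8705
P₀ = 6.5407/(1+0.175)^1 + 8.3395/(1+0.175)^2 + 10.6328/(1+0.175)^3 + 13.5568/(1+0.175)^4 + 111.8705/(1+0.175)^4 = 83.9636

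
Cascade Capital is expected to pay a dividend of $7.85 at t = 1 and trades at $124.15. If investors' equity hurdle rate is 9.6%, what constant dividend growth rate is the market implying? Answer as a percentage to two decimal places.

3.28%

From P₀ = D₁/(r − g), the implied growth is g = r − D₁/P₀.
g = 0.096 − 7.85/124.15 = 0.096 − 0.06323 = 0.03277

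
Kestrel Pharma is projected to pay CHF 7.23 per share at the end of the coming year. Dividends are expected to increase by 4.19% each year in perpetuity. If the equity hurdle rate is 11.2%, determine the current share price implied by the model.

Gordon growth model: P₀ = D₁/(r − g), with D₁ = 7.23 given directly.
P₀ = 7.2300 / (0.112 − 0.0419) = 7.2300 / 0.0701 = 103.1384

CHF 103.14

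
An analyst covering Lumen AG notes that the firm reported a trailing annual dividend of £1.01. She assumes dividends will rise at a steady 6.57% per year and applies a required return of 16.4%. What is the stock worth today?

£10.95

Gordon growth model: P₀ = D₁/(r − g). D₁ = 1.01 × (1 + 0.0657) = 1.0764.
P₀ = 1.0764 / (0.164 − 0.0657) = 1.0764 / 0.0983 = 10.9497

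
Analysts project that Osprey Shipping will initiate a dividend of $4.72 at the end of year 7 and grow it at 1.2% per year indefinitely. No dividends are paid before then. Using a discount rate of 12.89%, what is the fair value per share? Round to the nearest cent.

Deferred-dividend DDM. At t=6 the remaining stream is a growing perpetuity with first payment D_7 = 4.72.
V_6 = D_7/(r−g) = 4.72/(0.1289−0.012) = 40.3764
P₀ = V_6/(1+r)^6 = 40.3764/(1+0.1289)^6 = 19.5072

$19.51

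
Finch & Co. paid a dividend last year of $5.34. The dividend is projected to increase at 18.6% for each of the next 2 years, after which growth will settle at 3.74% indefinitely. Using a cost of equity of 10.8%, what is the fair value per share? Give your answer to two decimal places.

Two-stage DDM. Project D₁…D_2 at 0.186, terminal growth 0.0374, discount at r = 0.108.
D_1 = 6.3332
D_2 = 7.5112
Terminal value at t=2: TV = D_3/(r−g) = 7.7921/(0.108−0.0374) = 110.3703
P₀ = 6.3332/(1+0.108)^1 + 7.5112/(1+0.108)^2 + 110.3703/(1+0.108)^2 = 101.7369

$101.74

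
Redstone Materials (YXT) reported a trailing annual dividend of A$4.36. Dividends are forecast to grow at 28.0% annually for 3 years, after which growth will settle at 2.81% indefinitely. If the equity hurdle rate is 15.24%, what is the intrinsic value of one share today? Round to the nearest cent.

A$65.61

Two-stage DDM. Project D₁…D_3 at 0.28, terminal growth 0.0281, discount at r = 0.1524.
D_1 = 5.5808
D_2 = 7.1434
D_3 = 9.1436
Terminal value at t=3: TV = D_4/(r−g) = 9.4005/(0.1524−0.0281) = 75.6277
P₀ = 5.5808/(1+0.1524)^1 + 7.1434/(1+0.1524)^2 + 9.1436/(1+0.1524)^3 + 75.6277/(1+0.1524)^3 = 65.6127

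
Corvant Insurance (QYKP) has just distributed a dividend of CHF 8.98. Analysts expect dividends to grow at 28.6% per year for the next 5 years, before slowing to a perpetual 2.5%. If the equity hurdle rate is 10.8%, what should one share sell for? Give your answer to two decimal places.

CHF 305.35

Two-stage DDM. Project D₁…D_5 at 0.286, terminal growth 0.025, discount at r = 0.108.
D_1 = 11.5483
D_2 = 14.8511
D_3 = 19.0985
D_4 = 24.5607
D_5 = 31.5850
Terminal value at t=5: TV = D_6/(r−g) = 32.3746/(0.108−0.025) = 390.0560
P₀ = 11.5483/(1+0.108)^1 + 14.8511/(1+0.108)^2 + 19.0985/(1+0.108)^3 + 24.5607/(1+0.108)^4 + 31.5850/(1+0.108)^5 + 390.0560/(1+0.108)^5 = 305.3460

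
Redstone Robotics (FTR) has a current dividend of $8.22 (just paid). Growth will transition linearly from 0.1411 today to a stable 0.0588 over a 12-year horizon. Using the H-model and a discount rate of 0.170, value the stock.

$114.77

H-model: P₀ = D₀[(1+g_L) + H(g_S−g_L)]/(r−g_L), with H = 12/2 = 6.
P₀ = 8.22 × [(1+0.0588) + 6×(0.1411−0.0588)] / (0.17−0.0588)
   = 8.22 × 1.5526 / 0.1112 = 114.7695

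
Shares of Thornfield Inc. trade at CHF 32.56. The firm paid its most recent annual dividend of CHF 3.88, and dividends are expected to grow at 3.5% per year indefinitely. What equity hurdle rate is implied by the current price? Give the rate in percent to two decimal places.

Rearranging the constant-growth DDM: r = D₁/P₀ + g.
D₁ = 3.88 × (1 + 0.035) = 4.0158.
r = 4.0158 / 32.56 + 0.035 = 0.12334 + 0.035 = 0.15834

15.83%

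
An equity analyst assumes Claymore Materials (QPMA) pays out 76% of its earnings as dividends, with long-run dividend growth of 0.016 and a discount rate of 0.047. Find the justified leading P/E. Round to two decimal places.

Justified leading P/E = b/(r−g) = 0.76/(0.047−0.016) = 24.5161

24.52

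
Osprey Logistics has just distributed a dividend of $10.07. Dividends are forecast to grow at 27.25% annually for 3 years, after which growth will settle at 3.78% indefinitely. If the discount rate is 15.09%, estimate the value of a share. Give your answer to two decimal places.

Two-stage DDM. Project D₁…D_3 at 0.2725, terminal growth 0.0378, discount at r = 0.1509.
D_1 = 12.8141
D_2 = 16.3059
D_3 = 20.7493
Terminal value at t=3: TV = D_4/(r−g) = 21.5336/(0.1509−0.0378) = 190.3943
P₀ = 12.8141/(1+0.1509)^1 + 16.3059/(1+0.1509)^2 + 20.7493/(1+0.1509)^3 + 190.3943/(1+0.1509)^3 = 161.9492

$161.95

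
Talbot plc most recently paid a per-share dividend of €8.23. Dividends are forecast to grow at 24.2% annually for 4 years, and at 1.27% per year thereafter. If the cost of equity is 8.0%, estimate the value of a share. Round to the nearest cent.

Two-stage DDM. Project D₁…D_4 at 0.242, terminal growth 0.0127, discount at r = 0.08.
D_1 = 10.2217
D_2 = 12.6953
D_3 = 15.7676
D_4 = 19.5833
Terminal value at t=4: TV = D_5/(r−g) = 19.8320/(0.08−0.0127) = 294.6809
P₀ = 10.2217/(1+0.08)^1 + 12.6953/(1+0.08)^2 + 15.7676/(1+0.08)^3 + 19.5833/(1+0.08)^4 + 294.6809/(1+0.08)^4 = 263.8590

€263.86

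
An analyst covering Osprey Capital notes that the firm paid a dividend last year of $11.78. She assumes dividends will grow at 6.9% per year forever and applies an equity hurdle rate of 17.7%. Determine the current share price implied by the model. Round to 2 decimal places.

Gordon growth model: P₀ = D₁/(r − g). D₁ = 11.78 × (1 + 0.069) = 12.5928.
P₀ = 12.5928 / (0.177 − 0.069) = 12.5928 / 0.108 = 116.6002

$116.60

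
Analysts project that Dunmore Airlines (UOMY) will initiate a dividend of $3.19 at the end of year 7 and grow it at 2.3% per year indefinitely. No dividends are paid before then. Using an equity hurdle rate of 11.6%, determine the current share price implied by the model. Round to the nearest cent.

Deferred-dividend DDM. At t=6 the remaining stream is a growing perpetuity with first payment D_7 = 3.19.
V_6 = D_7/(r−g) = 3.19/(0.116−0.023) = 34.3011
P₀ = V_6/(1+r)^6 = 34.3011/(1+0.116)^6 = 17.7551

$17.76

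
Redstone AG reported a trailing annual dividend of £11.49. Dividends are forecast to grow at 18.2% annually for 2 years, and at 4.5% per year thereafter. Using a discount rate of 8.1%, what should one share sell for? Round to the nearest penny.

£425.07

Two-stage DDM. Project D₁…D_2 at 0.182, terminal growth 0.045, discount at r = 0.081.
D_1 = 13.5812
D_2 = 16.0530
Terminal value at t=2: TV = D_3/(r−g) = 16.7753/(0.081−0.045) = 465.9816
P₀ = 13.5812/(1+0.081)^1 + 16.0530/(1+0.081)^2 + 465.9816/(1+0.081)^2 = 425.0662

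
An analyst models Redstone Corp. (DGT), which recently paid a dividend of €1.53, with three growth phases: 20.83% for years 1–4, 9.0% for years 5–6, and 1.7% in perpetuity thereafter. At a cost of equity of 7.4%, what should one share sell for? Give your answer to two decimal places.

€58.35

Three-stage DDM. Project D₁…D_6; terminal Gordon value at t=6 with g = 0.017; discount at r = 0.074.
D_1 = 1.8487
D_2 = 2.2338
D_3 = 2.6991
D_4 = 3.2613
D_5 = 3.5548
D_6 = 3.8747
TV_6 = 3.9406/(0.074−0.017) = 69.1337
P₀ = Σ Dₜ/(1+r)ᵗ + TV_6/(1+r)^6 = 58.3470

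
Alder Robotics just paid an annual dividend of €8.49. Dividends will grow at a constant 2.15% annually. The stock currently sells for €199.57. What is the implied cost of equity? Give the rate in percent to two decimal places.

Rearranging the constant-growth DDM: r = D₁/P₀ + g.
D₁ = 8.49 × (1 + 0.0215) = 8.6725.
r = 8.6725 / 199.57 + 0.0215 = 0.04346 + 0.0215 = 0.06496

6.50%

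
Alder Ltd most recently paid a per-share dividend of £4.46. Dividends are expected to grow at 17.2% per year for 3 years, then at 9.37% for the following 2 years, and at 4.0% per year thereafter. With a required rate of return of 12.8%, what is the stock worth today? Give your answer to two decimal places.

£79.58

Three-stage DDM. Project D₁…D_5; terminal Gordon value at t=5 with g = 0.04; discount at r = 0.128.
D_1 = 5.2271
D_2 = 6.1262
D_3 = 7.1799
D_4 = 7.8526
D_5 = 8.5884
TV_5 = 8.9320/(0.128−0.04) = 101.4997
P₀ = Σ Dₜ/(1+r)ᵗ + TV_5/(1+r)^5 = 79.5847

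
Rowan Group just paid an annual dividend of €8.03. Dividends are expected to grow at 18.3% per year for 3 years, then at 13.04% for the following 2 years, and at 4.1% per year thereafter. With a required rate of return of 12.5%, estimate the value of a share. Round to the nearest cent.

€162.30

Three-stage DDM. Project D₁…D_5; terminal Gordon value at t=5 with g = 0.041; discount at r = 0.125.
D_1 = 9.4995
D_2 = 11.2379
D_3 = 13.2944
D_4 = 15.0280
D_5 = 16.9877
TV_5 = 17.6842/(0.125−0.041) = 210.5259
P₀ = Σ Dₜ/(1+r)ᵗ + TV_5/(1+r)^5 = 162.2962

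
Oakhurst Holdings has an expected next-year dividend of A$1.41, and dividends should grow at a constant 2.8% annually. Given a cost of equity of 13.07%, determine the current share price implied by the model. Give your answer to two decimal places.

A$13.73

Gordon growth model: P₀ = D₁/(r − g), with D₁ = 1.41 given directly.
P₀ = 1.4100 / (0.1307 − 0.028) = 1.4100 / 0.1027 = 13.7293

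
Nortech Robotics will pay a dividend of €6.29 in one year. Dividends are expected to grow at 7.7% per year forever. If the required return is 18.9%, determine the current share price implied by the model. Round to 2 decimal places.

Gordon growth model: P₀ = D₁/(r − g), with D₁ = 6.29 given directly.
P₀ = 6.2900 / (0.189 − 0.077) = 6.2900 / 0.112 = 56.1607

€56.16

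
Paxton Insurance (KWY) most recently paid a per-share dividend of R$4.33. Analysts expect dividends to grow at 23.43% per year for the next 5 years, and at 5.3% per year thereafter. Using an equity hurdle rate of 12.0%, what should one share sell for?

Two-stage DDM. Project D₁…D_5 at 0.2343, terminal growth 0.053, discount at r = 0.12.
D_1 = 5.3445
D_2 = 6.5967
D_3 = 8.1424
D_4 = 10.0501
D_5 = 12.4049
Terminal value at t=5: TV = D_6/(r−g) = 13.0623/(0.12−0.053) = 194.9598
P₀ = 5.3445/(1+0.12)^1 + 6.5967/(1+0.12)^2 + 8.1424/(1+0.12)^3 + 10.0501/(1+0.12)^4 + 12.4049/(1+0.12)^5 + 194.9598/(1+0.12)^5 = 139.8776

R$139.88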